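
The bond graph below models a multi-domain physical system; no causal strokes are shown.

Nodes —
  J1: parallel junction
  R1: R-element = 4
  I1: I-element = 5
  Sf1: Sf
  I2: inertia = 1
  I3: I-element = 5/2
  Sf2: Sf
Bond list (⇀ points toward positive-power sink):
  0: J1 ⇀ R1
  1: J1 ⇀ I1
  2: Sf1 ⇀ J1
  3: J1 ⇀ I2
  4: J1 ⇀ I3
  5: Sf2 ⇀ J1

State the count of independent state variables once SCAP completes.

b2 →Sf1  (source Sf1 imposes f)
b5 →Sf2  (source Sf2 imposes f)
b1 →I1  (I1 integral (f out))
b3 →I2  (I2: I, integral causality)
b4 →I3  (I3: I, integral causality)
b0 →J1  (closing 0-jn rule on J1)

3  (I1, I2, I3 all integral)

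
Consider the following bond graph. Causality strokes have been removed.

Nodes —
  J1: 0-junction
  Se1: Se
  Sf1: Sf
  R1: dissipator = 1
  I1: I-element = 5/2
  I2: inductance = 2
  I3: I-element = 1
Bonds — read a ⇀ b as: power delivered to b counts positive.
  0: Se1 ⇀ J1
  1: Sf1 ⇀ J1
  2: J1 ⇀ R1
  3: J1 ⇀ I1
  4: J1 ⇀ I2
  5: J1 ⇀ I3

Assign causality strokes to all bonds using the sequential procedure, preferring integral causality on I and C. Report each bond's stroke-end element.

#0 stroke→J1  (Se1: effort source, stroke at far end)
#1 stroke→Sf1  (source Sf1 imposes f)
#2 stroke→R1  (0-jn J1 has e-setter on 0)
#3 stroke→I1  (0-jn J1 has e-setter on 0)
#4 stroke→I2  (J1 effort already set via bond 0)
#5 stroke→I3  (0-jn J1 has e-setter on 0)

b0 →J1
b1 →Sf1
b2 →R1
b3 →I1
b4 →I2
b5 →I3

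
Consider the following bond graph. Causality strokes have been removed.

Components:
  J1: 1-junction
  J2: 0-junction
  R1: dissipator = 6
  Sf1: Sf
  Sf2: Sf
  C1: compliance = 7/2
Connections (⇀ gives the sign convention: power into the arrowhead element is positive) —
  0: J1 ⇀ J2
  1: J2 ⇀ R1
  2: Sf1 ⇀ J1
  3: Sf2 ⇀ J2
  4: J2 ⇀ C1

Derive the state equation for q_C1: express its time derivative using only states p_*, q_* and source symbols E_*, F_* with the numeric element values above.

b2 |Sf1  (Sf1 fixes flow; stroke at Sf1)
b3 |Sf2  (Sf2 fixes flow; stroke at Sf2)
b0 |J1  (J1 flow already set via bond 2)
b4 |J2  (C1 outputs effort q/C1)
b1 |R1  (J2: bond 4 brought effort, rest push out)

dq_C1/dt = F_Sf1 + F_Sf2 - q_C1/21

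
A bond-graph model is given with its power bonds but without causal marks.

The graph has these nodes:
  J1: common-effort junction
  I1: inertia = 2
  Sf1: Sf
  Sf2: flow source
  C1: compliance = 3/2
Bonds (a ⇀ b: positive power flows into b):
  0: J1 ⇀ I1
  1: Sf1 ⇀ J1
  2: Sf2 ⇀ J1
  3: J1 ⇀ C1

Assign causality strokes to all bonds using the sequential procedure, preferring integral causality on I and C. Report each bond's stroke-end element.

bond 1 stroke at Sf1  (Sf1: flow source, stroke at near end)
bond 2 stroke at Sf2  (Sf2 (Sf) sets flow on bond)
bond 0 stroke at I1  (I1 integral (f out))
bond 3 stroke at J1  (J1 needs exactly one e-in)

bond 0 →I1
bond 1 →Sf1
bond 2 →Sf2
bond 3 →J1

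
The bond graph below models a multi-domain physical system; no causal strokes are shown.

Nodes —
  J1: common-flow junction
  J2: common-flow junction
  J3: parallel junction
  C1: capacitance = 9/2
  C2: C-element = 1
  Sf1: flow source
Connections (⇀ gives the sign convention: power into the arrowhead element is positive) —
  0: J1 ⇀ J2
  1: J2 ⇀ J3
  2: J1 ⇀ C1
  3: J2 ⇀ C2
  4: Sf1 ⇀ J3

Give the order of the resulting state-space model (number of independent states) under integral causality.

b4 →Sf1  (Sf1: flow source, stroke at near end)
b1 →J3  (only one effort-in slot at J3)
b0 →J2  (J2: bond 1 brought flow, rest push out)
b3 →J2  (1-jn J2 has f-setter on 1)
b2 →J1  (common-f at J1 fixed by 0)

2  (C1, C2 all integral)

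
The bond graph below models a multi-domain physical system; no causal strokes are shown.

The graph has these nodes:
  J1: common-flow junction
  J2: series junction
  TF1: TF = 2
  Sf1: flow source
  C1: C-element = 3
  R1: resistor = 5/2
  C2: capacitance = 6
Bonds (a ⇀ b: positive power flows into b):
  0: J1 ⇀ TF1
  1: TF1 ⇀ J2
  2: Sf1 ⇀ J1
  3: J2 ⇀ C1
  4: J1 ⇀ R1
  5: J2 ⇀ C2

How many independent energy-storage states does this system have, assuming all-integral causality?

#2 |Sf1  (Sf1: flow source, stroke at near end)
#0 |J1  (1-jn J1 has f-setter on 2)
#4 |J1  (J1 flow already set via bond 2)
#1 |TF1  (TF1: transformer flips bond 0)
#3 |J2  (1-jn J2 has f-setter on 1)
#5 |J2  (1-jn J2 has f-setter on 1)

2  (C1, C2 all integral)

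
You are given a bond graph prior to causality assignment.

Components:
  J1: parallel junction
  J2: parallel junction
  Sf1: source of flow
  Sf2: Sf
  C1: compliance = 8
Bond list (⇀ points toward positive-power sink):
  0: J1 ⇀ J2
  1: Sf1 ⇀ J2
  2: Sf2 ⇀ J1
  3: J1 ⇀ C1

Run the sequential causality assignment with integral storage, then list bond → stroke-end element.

#1 stroke at Sf1  (Sf1 (Sf) sets flow on bond)
#2 stroke at Sf2  (source Sf2 imposes f)
#0 stroke at J2  (J2 needs exactly one e-in)
#3 stroke at J1  (only one effort-in slot at J1)

b0 →J2
b1 →Sf1
b2 →Sf2
b3 →J1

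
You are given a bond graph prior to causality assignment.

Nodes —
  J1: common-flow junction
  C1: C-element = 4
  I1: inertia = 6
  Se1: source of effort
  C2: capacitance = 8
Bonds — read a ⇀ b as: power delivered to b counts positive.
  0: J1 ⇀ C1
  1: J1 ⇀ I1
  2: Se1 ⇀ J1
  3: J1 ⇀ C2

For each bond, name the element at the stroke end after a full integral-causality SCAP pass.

β2 →J1  (Se1 (Se) sets effort on bond)
β0 →J1  (C1 outputs effort q/C1)
β1 →I1  (I1 outputs flow p/I1)
β3 →J1  (J1 flow already set via bond 1)

b0 stroke→J1
b1 stroke→I1
b2 stroke→J1
b3 stroke→J1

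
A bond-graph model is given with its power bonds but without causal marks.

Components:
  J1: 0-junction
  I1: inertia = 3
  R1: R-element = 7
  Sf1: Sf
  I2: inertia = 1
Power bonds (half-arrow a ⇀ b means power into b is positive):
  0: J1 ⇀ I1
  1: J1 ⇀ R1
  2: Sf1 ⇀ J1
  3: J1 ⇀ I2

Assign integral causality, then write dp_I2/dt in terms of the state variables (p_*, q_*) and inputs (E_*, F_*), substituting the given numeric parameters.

dp_I2/dt = 7*F_Sf1 - 7*p_I1/3 - 7*p_I2

bond 2 |Sf1  (Sf1 fixes flow; stroke at Sf1)
bond 0 |I1  (I1 integral (f out))
bond 3 |I2  (I2 integral (f out))
bond 1 |J1  (J1 needs exactly one e-in)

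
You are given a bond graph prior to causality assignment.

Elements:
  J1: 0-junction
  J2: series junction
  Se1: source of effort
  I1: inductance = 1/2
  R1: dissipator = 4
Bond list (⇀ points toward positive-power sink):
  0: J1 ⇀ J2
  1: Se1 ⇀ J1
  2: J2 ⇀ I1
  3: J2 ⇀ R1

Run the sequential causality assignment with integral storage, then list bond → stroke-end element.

bond 1 stroke→J1  (source Se1 imposes e)
bond 0 stroke→J2  (0-jn J1 has e-setter on 1)
bond 2 stroke→I1  (I1 outputs flow p/I1)
bond 3 stroke→J2  (1-jn J2 has f-setter on 2)

b0 →J2
b1 →J1
b2 →I1
b3 →J2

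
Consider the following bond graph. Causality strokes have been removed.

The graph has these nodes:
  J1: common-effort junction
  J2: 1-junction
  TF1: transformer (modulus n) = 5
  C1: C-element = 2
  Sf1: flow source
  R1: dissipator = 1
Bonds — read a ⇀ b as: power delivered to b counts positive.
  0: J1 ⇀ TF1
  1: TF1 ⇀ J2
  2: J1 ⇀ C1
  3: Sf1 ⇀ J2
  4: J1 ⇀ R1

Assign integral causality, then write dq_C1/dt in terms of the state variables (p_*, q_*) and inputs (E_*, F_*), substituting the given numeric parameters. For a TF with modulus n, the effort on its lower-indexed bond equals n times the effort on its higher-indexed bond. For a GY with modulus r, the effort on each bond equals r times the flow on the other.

dq_C1/dt = -F_Sf1/5 - q_C1/2

#3 stroke→Sf1  (Sf1: flow source, stroke at near end)
#1 stroke→J2  (J2 flow already set via bond 3)
#0 stroke→TF1  (TF1 one-in-one-out from 1)
#2 stroke→J1  (C1 outputs effort q/C1)
#4 stroke→R1  (0-jn J1 has e-setter on 2)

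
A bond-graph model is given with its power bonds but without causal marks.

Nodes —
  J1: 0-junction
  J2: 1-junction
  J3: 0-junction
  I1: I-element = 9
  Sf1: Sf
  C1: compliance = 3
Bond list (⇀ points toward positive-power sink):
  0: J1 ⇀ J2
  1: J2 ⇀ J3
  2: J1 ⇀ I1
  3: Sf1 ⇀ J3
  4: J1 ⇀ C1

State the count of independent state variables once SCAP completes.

b3 stroke at Sf1  (Sf1 (Sf) sets flow on bond)
b1 stroke at J3  (only one effort-in slot at J3)
b0 stroke at J2  (J2: bond 1 brought flow, rest push out)
b2 stroke at I1  (I1 outputs flow p/I1)
b4 stroke at J1  (J1 needs exactly one e-in)

2  (C1, I1 all integral)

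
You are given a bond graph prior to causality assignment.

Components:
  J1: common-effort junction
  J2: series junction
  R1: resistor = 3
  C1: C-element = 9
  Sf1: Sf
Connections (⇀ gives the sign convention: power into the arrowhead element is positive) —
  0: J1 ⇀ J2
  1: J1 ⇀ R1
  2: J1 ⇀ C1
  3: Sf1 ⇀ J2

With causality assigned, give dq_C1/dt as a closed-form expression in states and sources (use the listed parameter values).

b3 →Sf1  (Sf1 fixes flow; stroke at Sf1)
b0 →J2  (J2 flow already set via bond 3)
b2 →J1  (C1 integral (e out))
b1 →R1  (J1 effort already set via bond 2)

dq_C1/dt = -F_Sf1 - q_C1/27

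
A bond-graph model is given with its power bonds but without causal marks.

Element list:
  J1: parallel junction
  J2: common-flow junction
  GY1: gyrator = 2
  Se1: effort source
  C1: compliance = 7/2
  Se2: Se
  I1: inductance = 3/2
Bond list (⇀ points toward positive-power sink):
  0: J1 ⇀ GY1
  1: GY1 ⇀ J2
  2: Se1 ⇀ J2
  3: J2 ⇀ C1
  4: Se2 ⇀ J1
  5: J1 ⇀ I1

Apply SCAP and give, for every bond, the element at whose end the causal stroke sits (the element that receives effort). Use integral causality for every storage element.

#2 stroke→J2  (source Se1 imposes e)
#4 stroke→J1  (Se2 (Se) sets effort on bond)
#0 stroke→GY1  (0-jn J1 has e-setter on 4)
#5 stroke→I1  (0-jn J1 has e-setter on 4)
#1 stroke→GY1  (GY1 both-in/both-out from 0)
#3 stroke→J2  (J2: bond 1 brought flow, rest push out)

b0 →GY1
b1 →GY1
b2 →J2
b3 →J2
b4 →J1
b5 →I1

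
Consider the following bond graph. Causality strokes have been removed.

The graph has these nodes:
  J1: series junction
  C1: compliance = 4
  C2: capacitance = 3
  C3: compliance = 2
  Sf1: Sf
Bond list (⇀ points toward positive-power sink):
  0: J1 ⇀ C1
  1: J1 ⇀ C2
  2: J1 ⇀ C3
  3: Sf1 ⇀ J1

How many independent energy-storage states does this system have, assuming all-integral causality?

#3 stroke→Sf1  (source Sf1 imposes f)
#0 stroke→J1  (common-f at J1 fixed by 3)
#1 stroke→J1  (J1: bond 3 brought flow, rest push out)
#2 stroke→J1  (1-jn J1 has f-setter on 3)

3  (C1, C2, C3 all integral)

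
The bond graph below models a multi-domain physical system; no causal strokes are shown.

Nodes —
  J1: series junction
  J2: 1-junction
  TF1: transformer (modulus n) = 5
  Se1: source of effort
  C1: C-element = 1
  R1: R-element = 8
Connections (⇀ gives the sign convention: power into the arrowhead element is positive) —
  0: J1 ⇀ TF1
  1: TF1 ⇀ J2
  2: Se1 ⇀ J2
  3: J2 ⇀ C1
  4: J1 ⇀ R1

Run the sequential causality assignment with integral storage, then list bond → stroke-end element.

β0 |J1
β1 |TF1
β2 |J2
β3 |J2
β4 |R1

β2 stroke at J2  (Se1 fixes effort; stroke away)
β3 stroke at J2  (prefer integral on C1)
β1 stroke at TF1  (J2 needs exactly one f-in)
β0 stroke at J1  (TF1 one-in-one-out from 1)
β4 stroke at R1  (J1 needs exactly one f-in)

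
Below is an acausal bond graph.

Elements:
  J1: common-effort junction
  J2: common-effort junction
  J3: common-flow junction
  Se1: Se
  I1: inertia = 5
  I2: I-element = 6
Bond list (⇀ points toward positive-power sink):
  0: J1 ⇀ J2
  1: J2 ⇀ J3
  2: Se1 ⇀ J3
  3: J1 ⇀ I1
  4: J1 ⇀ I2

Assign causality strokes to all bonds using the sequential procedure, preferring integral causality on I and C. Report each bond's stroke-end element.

b0 →J1
b1 →J2
b2 →J3
b3 →I1
b4 →I2

#2 |J3  (source Se1 imposes e)
#1 |J2  (J3 needs exactly one f-in)
#0 |J1  (common-e at J2 fixed by 1)
#3 |I1  (J1: bond 0 brought effort, rest push out)
#4 |I2  (J1 effort already set via bond 0)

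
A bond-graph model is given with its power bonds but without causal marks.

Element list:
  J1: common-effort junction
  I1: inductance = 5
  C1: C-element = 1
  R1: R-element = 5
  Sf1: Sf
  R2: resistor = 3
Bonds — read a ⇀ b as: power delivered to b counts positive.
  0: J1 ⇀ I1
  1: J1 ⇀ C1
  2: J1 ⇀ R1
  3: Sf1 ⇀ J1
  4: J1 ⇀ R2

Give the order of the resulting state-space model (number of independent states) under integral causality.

2  (C1, I1 all integral)

#3 stroke at Sf1  (source Sf1 imposes f)
#0 stroke at I1  (I1 integral (f out))
#1 stroke at J1  (C1 integral (e out))
#2 stroke at R1  (J1 effort already set via bond 1)
#4 stroke at R2  (common-e at J1 fixed by 1)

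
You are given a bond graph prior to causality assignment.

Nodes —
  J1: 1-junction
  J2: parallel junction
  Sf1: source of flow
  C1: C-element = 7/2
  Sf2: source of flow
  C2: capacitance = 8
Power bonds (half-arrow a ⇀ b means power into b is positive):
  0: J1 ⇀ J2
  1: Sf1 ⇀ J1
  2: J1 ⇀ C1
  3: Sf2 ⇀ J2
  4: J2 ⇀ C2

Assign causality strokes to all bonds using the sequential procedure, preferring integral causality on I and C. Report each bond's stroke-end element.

β0 |J1
β1 |Sf1
β2 |J1
β3 |Sf2
β4 |J2

bond 1 →Sf1  (Sf1: flow source, stroke at near end)
bond 3 →Sf2  (Sf2 fixes flow; stroke at Sf2)
bond 0 →J1  (1-jn J1 has f-setter on 1)
bond 2 →J1  (common-f at J1 fixed by 1)
bond 4 →J2  (closing 0-jn rule on J2)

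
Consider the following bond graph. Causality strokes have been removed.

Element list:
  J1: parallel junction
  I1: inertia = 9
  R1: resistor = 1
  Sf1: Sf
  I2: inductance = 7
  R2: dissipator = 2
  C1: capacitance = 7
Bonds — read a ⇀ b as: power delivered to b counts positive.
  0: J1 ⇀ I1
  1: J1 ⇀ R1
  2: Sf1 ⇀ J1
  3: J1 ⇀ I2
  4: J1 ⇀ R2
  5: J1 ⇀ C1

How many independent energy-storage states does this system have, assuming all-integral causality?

bond 2 stroke at Sf1  (Sf1: flow source, stroke at near end)
bond 0 stroke at I1  (I1 integral (f out))
bond 3 stroke at I2  (I2 integral (f out))
bond 5 stroke at J1  (C1 outputs effort q/C1)
bond 1 stroke at R1  (0-jn J1 has e-setter on 5)
bond 4 stroke at R2  (0-jn J1 has e-setter on 5)

3  (C1, I1, I2 all integral)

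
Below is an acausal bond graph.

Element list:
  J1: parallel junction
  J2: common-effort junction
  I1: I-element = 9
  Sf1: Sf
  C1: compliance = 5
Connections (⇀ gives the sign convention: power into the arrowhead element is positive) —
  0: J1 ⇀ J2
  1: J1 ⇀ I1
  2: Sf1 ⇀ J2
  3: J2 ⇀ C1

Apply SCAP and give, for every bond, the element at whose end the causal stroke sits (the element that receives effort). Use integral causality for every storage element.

β2 →Sf1  (Sf1 (Sf) sets flow on bond)
β1 →I1  (prefer integral on I1)
β0 →J1  (J1: last free bond brings effort in)
β3 →J2  (closing 0-jn rule on J2)

bond 0 stroke at J1
bond 1 stroke at I1
bond 2 stroke at Sf1
bond 3 stroke at J2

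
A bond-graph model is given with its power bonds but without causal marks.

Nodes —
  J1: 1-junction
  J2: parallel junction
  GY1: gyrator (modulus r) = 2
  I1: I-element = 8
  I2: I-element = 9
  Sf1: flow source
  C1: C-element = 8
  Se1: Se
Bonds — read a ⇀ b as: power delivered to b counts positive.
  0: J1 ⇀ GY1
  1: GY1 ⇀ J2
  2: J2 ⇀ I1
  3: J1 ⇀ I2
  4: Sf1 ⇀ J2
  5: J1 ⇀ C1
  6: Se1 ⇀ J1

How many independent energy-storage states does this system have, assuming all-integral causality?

bond 4 stroke at Sf1  (Sf1: flow source, stroke at near end)
bond 6 stroke at J1  (source Se1 imposes e)
bond 2 stroke at I1  (I1: I, integral causality)
bond 1 stroke at J2  (J2: last free bond brings effort in)
bond 0 stroke at J1  (GY1: gyrator matches bond 1)
bond 3 stroke at I2  (I2: I, integral causality)
bond 5 stroke at J1  (J1 flow already set via bond 3)

3  (C1, I1, I2 all integral)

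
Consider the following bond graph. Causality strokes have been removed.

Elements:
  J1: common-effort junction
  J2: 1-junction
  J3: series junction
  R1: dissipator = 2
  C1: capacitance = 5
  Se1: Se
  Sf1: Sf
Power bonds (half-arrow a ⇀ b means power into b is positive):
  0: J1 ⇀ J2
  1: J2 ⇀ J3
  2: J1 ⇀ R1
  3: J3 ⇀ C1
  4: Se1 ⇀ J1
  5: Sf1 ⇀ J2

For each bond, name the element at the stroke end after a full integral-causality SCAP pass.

β4 stroke at J1  (Se1 fixes effort; stroke away)
β5 stroke at Sf1  (Sf1 fixes flow; stroke at Sf1)
β0 stroke at J2  (0-jn J1 has e-setter on 4)
β2 stroke at R1  (common-e at J1 fixed by 4)
β1 stroke at J2  (J2 flow already set via bond 5)
β3 stroke at J3  (J3 flow already set via bond 1)

#0 |J2
#1 |J2
#2 |R1
#3 |J3
#4 |J1
#5 |Sf1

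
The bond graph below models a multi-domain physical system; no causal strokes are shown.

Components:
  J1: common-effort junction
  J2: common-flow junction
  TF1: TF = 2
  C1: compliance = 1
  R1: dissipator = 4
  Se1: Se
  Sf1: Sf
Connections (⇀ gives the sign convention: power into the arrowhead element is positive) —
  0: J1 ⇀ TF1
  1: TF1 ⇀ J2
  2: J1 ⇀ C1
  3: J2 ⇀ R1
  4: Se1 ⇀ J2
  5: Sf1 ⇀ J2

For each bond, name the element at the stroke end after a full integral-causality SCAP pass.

bond 0 stroke→TF1
bond 1 stroke→J2
bond 2 stroke→J1
bond 3 stroke→J2
bond 4 stroke→J2
bond 5 stroke→Sf1

β4 |J2  (source Se1 imposes e)
β5 |Sf1  (Sf1 (Sf) sets flow on bond)
β1 |J2  (J2 flow already set via bond 5)
β3 |J2  (1-jn J2 has f-setter on 5)
β0 |TF1  (through TF1, causality passes straight; one stroke at TF1)
β2 |J1  (J1 needs exactly one e-in)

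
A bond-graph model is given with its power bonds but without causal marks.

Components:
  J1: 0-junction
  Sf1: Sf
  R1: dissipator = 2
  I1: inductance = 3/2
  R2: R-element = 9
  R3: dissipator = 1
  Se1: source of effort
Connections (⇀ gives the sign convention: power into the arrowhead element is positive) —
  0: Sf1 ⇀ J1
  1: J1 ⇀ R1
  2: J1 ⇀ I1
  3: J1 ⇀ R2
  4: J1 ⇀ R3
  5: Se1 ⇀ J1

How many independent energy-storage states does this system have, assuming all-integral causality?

1  (I1 all integral)

bond 0 |Sf1  (Sf1 fixes flow; stroke at Sf1)
bond 5 |J1  (Se1 fixes effort; stroke away)
bond 1 |R1  (0-jn J1 has e-setter on 5)
bond 2 |I1  (J1: bond 5 brought effort, rest push out)
bond 3 |R2  (0-jn J1 has e-setter on 5)
bond 4 |R3  (0-jn J1 has e-setter on 5)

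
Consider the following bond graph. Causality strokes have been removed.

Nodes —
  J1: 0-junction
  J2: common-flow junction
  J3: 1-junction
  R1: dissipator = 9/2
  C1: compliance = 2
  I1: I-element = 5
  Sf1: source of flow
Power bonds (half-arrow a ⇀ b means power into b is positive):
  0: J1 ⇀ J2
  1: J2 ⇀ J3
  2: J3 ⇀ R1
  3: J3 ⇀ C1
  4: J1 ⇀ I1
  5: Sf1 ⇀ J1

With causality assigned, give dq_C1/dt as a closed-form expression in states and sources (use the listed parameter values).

dq_C1/dt = F_Sf1 - p_I1/5

b5 |Sf1  (source Sf1 imposes f)
b3 |J3  (C1 outputs effort q/C1)
b4 |I1  (I1 integral (f out))
b0 |J1  (only one effort-in slot at J1)
b1 |J2  (J2 flow already set via bond 0)
b2 |J3  (J3: bond 1 brought flow, rest push out)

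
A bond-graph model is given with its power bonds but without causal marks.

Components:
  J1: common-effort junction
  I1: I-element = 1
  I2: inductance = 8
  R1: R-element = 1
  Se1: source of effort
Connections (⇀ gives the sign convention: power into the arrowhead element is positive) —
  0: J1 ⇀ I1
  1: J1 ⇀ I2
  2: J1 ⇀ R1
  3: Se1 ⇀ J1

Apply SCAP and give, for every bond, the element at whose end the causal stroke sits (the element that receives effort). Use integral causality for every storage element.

b0 stroke at I1
b1 stroke at I2
b2 stroke at R1
b3 stroke at J1

#3 |J1  (Se1 (Se) sets effort on bond)
#0 |I1  (J1 effort already set via bond 3)
#1 |I2  (J1: bond 3 brought effort, rest push out)
#2 |R1  (J1 effort already set via bond 3)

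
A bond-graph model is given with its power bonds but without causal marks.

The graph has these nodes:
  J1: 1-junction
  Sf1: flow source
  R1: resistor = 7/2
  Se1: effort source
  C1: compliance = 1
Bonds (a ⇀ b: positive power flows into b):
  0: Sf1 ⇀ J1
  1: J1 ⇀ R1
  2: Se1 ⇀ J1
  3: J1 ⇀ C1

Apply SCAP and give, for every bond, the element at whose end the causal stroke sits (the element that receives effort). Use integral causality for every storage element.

b0 stroke at Sf1
b1 stroke at J1
b2 stroke at J1
b3 stroke at J1

#0 →Sf1  (Sf1 fixes flow; stroke at Sf1)
#2 →J1  (Se1 (Se) sets effort on bond)
#1 →J1  (common-f at J1 fixed by 0)
#3 →J1  (J1 flow already set via bond 0)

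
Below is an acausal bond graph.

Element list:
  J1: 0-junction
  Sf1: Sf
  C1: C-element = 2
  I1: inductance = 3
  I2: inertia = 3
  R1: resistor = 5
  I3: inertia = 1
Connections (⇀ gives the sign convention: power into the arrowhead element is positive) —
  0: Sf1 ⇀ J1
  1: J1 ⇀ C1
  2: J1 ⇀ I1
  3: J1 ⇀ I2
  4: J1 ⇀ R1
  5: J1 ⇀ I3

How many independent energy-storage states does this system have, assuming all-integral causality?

#0 →Sf1  (source Sf1 imposes f)
#1 →J1  (prefer integral on C1)
#2 →I1  (J1 effort already set via bond 1)
#3 →I2  (J1: bond 1 brought effort, rest push out)
#4 →R1  (J1 effort already set via bond 1)
#5 →I3  (J1: bond 1 brought effort, rest push out)

4  (C1, I1, I2, I3 all integral)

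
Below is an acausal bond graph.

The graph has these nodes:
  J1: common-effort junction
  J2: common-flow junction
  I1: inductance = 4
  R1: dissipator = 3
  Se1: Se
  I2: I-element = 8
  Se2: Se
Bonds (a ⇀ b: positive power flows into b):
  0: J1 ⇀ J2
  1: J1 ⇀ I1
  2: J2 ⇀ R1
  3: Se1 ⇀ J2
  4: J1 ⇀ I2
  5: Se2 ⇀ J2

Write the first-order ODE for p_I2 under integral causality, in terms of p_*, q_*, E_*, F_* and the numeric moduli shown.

dp_I2/dt = -E_Se1 - E_Se2 - 3*p_I1/4 - 3*p_I2/8

b3 stroke→J2  (source Se1 imposes e)
b5 stroke→J2  (Se2 fixes effort; stroke away)
b1 stroke→I1  (I1: I, integral causality)
b4 stroke→I2  (I2 outputs flow p/I2)
b0 stroke→J1  (only one effort-in slot at J1)
b2 stroke→J2  (J2 flow already set via bond 0)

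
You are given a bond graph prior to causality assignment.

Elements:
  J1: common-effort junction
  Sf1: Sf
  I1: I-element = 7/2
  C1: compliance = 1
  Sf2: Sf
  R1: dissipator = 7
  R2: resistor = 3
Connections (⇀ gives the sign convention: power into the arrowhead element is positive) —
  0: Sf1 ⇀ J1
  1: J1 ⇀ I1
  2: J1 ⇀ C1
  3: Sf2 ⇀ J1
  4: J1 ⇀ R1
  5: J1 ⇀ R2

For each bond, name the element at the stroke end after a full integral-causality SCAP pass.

b0 stroke at Sf1  (Sf1 fixes flow; stroke at Sf1)
b3 stroke at Sf2  (Sf2 fixes flow; stroke at Sf2)
b1 stroke at I1  (prefer integral on I1)
b2 stroke at J1  (prefer integral on C1)
b4 stroke at R1  (J1 effort already set via bond 2)
b5 stroke at R2  (0-jn J1 has e-setter on 2)

β0 stroke at Sf1
β1 stroke at I1
β2 stroke at J1
β3 stroke at Sf2
β4 stroke at R1
β5 stroke at R2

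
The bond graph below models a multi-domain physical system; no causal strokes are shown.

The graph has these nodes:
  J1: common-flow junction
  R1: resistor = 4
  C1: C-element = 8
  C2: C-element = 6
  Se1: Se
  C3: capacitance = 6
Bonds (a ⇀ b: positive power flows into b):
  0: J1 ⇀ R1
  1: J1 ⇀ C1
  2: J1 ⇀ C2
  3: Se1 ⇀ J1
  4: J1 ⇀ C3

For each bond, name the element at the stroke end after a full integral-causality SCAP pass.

bond 3 stroke at J1  (Se1 fixes effort; stroke away)
bond 1 stroke at J1  (prefer integral on C1)
bond 2 stroke at J1  (C2: C, integral causality)
bond 4 stroke at J1  (C3: C, integral causality)
bond 0 stroke at R1  (J1 needs exactly one f-in)

b0 stroke→R1
b1 stroke→J1
b2 stroke→J1
b3 stroke→J1
b4 stroke→J1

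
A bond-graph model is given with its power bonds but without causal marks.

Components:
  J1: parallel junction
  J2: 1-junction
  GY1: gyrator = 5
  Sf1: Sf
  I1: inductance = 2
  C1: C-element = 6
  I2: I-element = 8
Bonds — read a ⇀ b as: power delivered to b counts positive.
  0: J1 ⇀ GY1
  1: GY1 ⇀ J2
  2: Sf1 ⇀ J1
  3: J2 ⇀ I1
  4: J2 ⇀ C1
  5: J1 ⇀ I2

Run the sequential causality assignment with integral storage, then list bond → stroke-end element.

#0 →J1
#1 →J2
#2 →Sf1
#3 →I1
#4 →J2
#5 →I2

β2 stroke→Sf1  (Sf1: flow source, stroke at near end)
β3 stroke→I1  (I1 outputs flow p/I1)
β1 stroke→J2  (J2 flow already set via bond 3)
β4 stroke→J2  (common-f at J2 fixed by 3)
β0 stroke→J1  (GY GY1: same side as bond 1)
β5 stroke→I2  (J1 effort already set via bond 0)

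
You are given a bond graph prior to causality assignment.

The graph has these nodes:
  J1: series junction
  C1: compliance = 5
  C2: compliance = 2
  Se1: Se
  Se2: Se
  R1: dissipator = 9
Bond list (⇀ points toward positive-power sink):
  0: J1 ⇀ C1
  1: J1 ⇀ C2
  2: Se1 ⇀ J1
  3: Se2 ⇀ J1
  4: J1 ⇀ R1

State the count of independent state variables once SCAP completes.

#2 →J1  (Se1: effort source, stroke at far end)
#3 →J1  (Se2 fixes effort; stroke away)
#0 →J1  (C1: C, integral causality)
#1 →J1  (C2 integral (e out))
#4 →R1  (J1 needs exactly one f-in)

2  (C1, C2 all integral)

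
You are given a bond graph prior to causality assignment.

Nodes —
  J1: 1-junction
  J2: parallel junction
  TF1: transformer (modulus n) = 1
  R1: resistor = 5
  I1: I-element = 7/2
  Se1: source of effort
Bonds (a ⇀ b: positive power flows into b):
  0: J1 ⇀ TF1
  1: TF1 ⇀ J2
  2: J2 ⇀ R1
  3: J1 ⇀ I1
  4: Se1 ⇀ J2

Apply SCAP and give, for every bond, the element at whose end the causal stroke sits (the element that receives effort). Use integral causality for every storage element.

bond 0 stroke→J1
bond 1 stroke→TF1
bond 2 stroke→R1
bond 3 stroke→I1
bond 4 stroke→J2

b4 stroke→J2  (Se1: effort source, stroke at far end)
b1 stroke→TF1  (0-jn J2 has e-setter on 4)
b2 stroke→R1  (common-e at J2 fixed by 4)
b0 stroke→J1  (TF TF1: opposite of bond 1)
b3 stroke→I1  (J1 needs exactly one f-in)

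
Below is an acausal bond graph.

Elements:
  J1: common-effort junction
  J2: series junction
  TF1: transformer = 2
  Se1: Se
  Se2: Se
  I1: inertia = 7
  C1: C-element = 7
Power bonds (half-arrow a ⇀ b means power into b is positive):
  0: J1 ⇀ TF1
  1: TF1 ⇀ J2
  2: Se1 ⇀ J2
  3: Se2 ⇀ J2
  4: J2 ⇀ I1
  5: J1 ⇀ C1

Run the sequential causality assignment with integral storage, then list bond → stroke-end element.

b0 →TF1
b1 →J2
b2 →J2
b3 →J2
b4 →I1
b5 →J1

bond 2 →J2  (source Se1 imposes e)
bond 3 →J2  (source Se2 imposes e)
bond 4 →I1  (I1 integral (f out))
bond 1 →J2  (J2: bond 4 brought flow, rest push out)
bond 0 →TF1  (through TF1, causality passes straight; one stroke at TF1)
bond 5 →J1  (closing 0-jn rule on J1)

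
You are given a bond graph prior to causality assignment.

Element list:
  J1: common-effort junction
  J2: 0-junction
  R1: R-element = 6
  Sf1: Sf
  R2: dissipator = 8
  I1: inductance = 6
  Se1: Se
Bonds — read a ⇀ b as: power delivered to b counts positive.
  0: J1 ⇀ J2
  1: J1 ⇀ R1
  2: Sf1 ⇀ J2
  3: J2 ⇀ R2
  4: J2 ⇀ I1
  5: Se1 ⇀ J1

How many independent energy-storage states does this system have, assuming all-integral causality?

bond 2 stroke→Sf1  (Sf1 fixes flow; stroke at Sf1)
bond 5 stroke→J1  (Se1: effort source, stroke at far end)
bond 0 stroke→J2  (common-e at J1 fixed by 5)
bond 1 stroke→R1  (common-e at J1 fixed by 5)
bond 3 stroke→R2  (0-jn J2 has e-setter on 0)
bond 4 stroke→I1  (common-e at J2 fixed by 0)

1  (I1 all integral)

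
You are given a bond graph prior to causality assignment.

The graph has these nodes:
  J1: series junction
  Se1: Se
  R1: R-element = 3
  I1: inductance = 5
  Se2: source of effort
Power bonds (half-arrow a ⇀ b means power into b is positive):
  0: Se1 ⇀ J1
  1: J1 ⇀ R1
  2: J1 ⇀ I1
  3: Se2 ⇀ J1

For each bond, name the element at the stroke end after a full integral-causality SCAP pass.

β0 |J1
β1 |J1
β2 |I1
β3 |J1

#0 →J1  (Se1: effort source, stroke at far end)
#3 →J1  (source Se2 imposes e)
#2 →I1  (prefer integral on I1)
#1 →J1  (J1 flow already set via bond 2)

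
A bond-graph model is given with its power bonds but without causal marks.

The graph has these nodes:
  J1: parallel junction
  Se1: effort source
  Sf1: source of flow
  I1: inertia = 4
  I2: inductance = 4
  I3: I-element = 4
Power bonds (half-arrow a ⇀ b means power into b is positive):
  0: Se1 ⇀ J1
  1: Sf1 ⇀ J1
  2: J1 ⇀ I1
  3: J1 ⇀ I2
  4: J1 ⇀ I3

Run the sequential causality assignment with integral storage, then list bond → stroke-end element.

b0 |J1  (Se1 fixes effort; stroke away)
b1 |Sf1  (Sf1: flow source, stroke at near end)
b2 |I1  (0-jn J1 has e-setter on 0)
b3 |I2  (J1: bond 0 brought effort, rest push out)
b4 |I3  (J1: bond 0 brought effort, rest push out)

#0 →J1
#1 →Sf1
#2 →I1
#3 →I2
#4 →I3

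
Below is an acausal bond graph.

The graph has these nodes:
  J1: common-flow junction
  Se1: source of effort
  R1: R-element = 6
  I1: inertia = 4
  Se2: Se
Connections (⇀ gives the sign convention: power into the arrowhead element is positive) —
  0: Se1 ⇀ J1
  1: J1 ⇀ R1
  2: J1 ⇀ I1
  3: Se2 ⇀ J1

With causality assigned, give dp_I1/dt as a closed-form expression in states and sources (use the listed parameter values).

bond 0 stroke at J1  (Se1: effort source, stroke at far end)
bond 3 stroke at J1  (Se2 (Se) sets effort on bond)
bond 2 stroke at I1  (I1 outputs flow p/I1)
bond 1 stroke at J1  (common-f at J1 fixed by 2)

dp_I1/dt = E_Se1 + E_Se2 - 3*p_I1/2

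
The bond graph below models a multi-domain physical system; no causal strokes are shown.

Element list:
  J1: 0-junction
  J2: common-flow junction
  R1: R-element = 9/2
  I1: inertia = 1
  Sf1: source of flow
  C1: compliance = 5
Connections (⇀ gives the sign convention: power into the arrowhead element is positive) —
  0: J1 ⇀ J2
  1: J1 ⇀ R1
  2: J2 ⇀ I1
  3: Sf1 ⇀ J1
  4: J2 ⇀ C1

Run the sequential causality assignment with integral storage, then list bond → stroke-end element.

bond 3 stroke→Sf1  (source Sf1 imposes f)
bond 2 stroke→I1  (I1 integral (f out))
bond 0 stroke→J2  (1-jn J2 has f-setter on 2)
bond 4 stroke→J2  (J2 flow already set via bond 2)
bond 1 stroke→J1  (J1: last free bond brings effort in)

b0 stroke→J2
b1 stroke→J1
b2 stroke→I1
b3 stroke→Sf1
b4 stroke→J2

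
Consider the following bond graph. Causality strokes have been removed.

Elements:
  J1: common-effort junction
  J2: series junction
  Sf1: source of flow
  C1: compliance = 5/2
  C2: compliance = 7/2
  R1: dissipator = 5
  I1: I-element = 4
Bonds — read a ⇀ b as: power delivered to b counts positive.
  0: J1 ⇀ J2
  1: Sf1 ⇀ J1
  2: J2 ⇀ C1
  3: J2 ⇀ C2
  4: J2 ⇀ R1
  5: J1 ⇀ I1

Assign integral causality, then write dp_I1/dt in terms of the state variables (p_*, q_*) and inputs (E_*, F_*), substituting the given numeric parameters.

b1 stroke→Sf1  (Sf1: flow source, stroke at near end)
b2 stroke→J2  (C1 integral (e out))
b3 stroke→J2  (C2 integral (e out))
b5 stroke→I1  (prefer integral on I1)
b0 stroke→J1  (only one effort-in slot at J1)
b4 stroke→J2  (J2 flow already set via bond 0)

dp_I1/dt = 5*F_Sf1 - 5*p_I1/4 + 2*q_C1/5 + 2*q_C2/7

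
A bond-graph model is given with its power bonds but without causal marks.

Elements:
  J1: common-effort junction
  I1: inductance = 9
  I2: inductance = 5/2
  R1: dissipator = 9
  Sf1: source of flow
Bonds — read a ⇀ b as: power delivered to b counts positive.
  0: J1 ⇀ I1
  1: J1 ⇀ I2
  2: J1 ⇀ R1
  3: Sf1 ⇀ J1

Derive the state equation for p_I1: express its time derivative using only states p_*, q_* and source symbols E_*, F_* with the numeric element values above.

dp_I1/dt = 9*F_Sf1 - p_I1 - 18*p_I2/5

#3 stroke at Sf1  (source Sf1 imposes f)
#0 stroke at I1  (I1 integral (f out))
#1 stroke at I2  (I2 integral (f out))
#2 stroke at J1  (only one effort-in slot at J1)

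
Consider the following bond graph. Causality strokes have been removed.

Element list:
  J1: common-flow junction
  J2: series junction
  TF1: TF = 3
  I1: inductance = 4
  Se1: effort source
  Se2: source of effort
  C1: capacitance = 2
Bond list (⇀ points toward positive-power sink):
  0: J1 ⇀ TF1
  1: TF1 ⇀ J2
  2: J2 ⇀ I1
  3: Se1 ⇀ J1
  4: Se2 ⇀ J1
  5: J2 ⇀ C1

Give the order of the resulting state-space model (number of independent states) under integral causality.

2  (C1, I1 all integral)

#3 stroke→J1  (source Se1 imposes e)
#4 stroke→J1  (Se2 fixes effort; stroke away)
#0 stroke→TF1  (J1 needs exactly one f-in)
#1 stroke→J2  (TF TF1: opposite of bond 0)
#2 stroke→I1  (I1 outputs flow p/I1)
#5 stroke→J2  (1-jn J2 has f-setter on 2)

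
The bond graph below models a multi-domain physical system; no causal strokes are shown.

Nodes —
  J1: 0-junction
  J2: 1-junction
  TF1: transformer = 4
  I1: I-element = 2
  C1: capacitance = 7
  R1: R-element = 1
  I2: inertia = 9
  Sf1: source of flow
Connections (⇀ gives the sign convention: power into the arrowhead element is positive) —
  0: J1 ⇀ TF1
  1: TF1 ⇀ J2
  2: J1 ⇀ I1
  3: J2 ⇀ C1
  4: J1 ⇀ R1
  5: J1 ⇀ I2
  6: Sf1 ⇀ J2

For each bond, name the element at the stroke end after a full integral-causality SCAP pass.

β6 |Sf1  (Sf1 fixes flow; stroke at Sf1)
β1 |J2  (J2 flow already set via bond 6)
β3 |J2  (J2: bond 6 brought flow, rest push out)
β0 |TF1  (TF1 one-in-one-out from 1)
β2 |I1  (prefer integral on I1)
β5 |I2  (I2: I, integral causality)
β4 |J1  (closing 0-jn rule on J1)

β0 stroke at TF1
β1 stroke at J2
β2 stroke at I1
β3 stroke at J2
β4 stroke at J1
β5 stroke at I2
β6 stroke at Sf1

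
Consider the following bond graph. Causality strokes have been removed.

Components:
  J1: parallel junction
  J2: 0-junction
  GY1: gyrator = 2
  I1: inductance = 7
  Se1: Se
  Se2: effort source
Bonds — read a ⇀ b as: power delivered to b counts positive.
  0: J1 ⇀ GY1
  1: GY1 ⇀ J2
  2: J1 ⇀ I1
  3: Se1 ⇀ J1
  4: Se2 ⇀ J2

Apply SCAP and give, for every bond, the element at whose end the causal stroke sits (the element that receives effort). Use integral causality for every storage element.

#3 stroke at J1  (source Se1 imposes e)
#4 stroke at J2  (source Se2 imposes e)
#0 stroke at GY1  (0-jn J1 has e-setter on 3)
#2 stroke at I1  (0-jn J1 has e-setter on 3)
#1 stroke at GY1  (0-jn J2 has e-setter on 4)

bond 0 stroke→GY1
bond 1 stroke→GY1
bond 2 stroke→I1
bond 3 stroke→J1
bond 4 stroke→J2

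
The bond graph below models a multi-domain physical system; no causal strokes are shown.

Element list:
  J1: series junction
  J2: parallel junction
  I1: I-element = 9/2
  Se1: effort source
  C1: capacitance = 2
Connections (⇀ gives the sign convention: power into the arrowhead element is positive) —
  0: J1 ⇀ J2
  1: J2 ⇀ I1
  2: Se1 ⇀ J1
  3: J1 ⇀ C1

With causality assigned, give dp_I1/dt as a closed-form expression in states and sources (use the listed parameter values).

#2 |J1  (Se1: effort source, stroke at far end)
#1 |I1  (prefer integral on I1)
#0 |J2  (closing 0-jn rule on J2)
#3 |J1  (J1: bond 0 brought flow, rest push out)

dp_I1/dt = E_Se1 - q_C1/2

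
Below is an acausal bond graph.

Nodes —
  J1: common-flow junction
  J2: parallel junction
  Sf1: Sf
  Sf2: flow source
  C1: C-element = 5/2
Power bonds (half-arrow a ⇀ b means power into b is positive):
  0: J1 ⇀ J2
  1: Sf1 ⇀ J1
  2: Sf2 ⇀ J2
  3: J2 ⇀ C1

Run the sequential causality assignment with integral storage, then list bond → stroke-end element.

bond 0 stroke→J1
bond 1 stroke→Sf1
bond 2 stroke→Sf2
bond 3 stroke→J2

bond 1 stroke→Sf1  (source Sf1 imposes f)
bond 2 stroke→Sf2  (Sf2 fixes flow; stroke at Sf2)
bond 0 stroke→J1  (J1 flow already set via bond 1)
bond 3 stroke→J2  (J2: last free bond brings effort in)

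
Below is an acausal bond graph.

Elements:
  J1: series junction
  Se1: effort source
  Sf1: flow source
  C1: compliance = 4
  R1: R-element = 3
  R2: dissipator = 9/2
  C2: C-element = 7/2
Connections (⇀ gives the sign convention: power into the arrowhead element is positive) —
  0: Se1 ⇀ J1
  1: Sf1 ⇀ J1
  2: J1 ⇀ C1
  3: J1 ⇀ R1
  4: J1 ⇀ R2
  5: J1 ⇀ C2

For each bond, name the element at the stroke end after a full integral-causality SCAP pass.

β0 stroke at J1  (Se1 (Se) sets effort on bond)
β1 stroke at Sf1  (Sf1 (Sf) sets flow on bond)
β2 stroke at J1  (common-f at J1 fixed by 1)
β3 stroke at J1  (J1: bond 1 brought flow, rest push out)
β4 stroke at J1  (1-jn J1 has f-setter on 1)
β5 stroke at J1  (1-jn J1 has f-setter on 1)

b0 stroke→J1
b1 stroke→Sf1
b2 stroke→J1
b3 stroke→J1
b4 stroke→J1
b5 stroke→J1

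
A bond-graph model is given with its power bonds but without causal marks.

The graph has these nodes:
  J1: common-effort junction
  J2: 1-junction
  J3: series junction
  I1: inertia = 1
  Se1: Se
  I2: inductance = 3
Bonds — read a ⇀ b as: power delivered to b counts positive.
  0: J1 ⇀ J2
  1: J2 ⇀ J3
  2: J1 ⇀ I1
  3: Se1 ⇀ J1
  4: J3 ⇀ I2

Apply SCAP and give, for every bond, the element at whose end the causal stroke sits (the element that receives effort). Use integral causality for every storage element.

#0 stroke at J2
#1 stroke at J3
#2 stroke at I1
#3 stroke at J1
#4 stroke at I2

#3 stroke→J1  (Se1: effort source, stroke at far end)
#0 stroke→J2  (0-jn J1 has e-setter on 3)
#2 stroke→I1  (J1: bond 3 brought effort, rest push out)
#1 stroke→J3  (closing 1-jn rule on J2)
#4 stroke→I2  (J3: last free bond brings flow in)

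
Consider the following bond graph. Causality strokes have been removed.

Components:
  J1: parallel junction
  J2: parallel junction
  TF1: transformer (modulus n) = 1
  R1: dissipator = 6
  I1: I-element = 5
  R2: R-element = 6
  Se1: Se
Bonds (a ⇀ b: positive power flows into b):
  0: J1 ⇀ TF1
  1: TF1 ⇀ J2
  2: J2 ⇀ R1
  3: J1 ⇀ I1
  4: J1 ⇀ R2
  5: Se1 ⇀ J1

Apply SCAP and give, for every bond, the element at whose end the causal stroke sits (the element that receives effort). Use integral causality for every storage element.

#5 →J1  (Se1: effort source, stroke at far end)
#0 →TF1  (J1: bond 5 brought effort, rest push out)
#3 →I1  (J1 effort already set via bond 5)
#4 →R2  (0-jn J1 has e-setter on 5)
#1 →J2  (TF1 one-in-one-out from 0)
#2 →R1  (J2: bond 1 brought effort, rest push out)

β0 →TF1
β1 →J2
β2 →R1
β3 →I1
β4 →R2
β5 →J1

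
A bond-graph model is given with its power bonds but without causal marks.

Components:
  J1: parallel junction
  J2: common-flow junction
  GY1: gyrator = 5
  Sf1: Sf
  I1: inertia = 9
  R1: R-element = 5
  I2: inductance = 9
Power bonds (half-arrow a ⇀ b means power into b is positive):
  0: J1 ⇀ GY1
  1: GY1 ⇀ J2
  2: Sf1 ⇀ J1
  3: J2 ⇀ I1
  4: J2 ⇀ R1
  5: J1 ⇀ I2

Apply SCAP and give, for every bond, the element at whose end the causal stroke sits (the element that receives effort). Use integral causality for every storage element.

b0 |J1
b1 |J2
b2 |Sf1
b3 |I1
b4 |J2
b5 |I2

bond 2 stroke at Sf1  (Sf1: flow source, stroke at near end)
bond 3 stroke at I1  (I1: I, integral causality)
bond 1 stroke at J2  (J2 flow already set via bond 3)
bond 4 stroke at J2  (J2 flow already set via bond 3)
bond 0 stroke at J1  (through GY1, causality inverts; strokes same side of GY1)
bond 5 stroke at I2  (0-jn J1 has e-setter on 0)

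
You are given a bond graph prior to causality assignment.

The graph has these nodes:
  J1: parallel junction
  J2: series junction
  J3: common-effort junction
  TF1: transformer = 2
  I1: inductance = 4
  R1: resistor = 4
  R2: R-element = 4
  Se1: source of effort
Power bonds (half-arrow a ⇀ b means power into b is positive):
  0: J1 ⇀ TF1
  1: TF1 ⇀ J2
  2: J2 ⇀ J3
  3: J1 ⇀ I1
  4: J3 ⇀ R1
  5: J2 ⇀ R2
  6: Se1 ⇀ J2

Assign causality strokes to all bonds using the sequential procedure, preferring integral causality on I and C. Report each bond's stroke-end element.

#6 |J2  (source Se1 imposes e)
#3 |I1  (I1: I, integral causality)
#0 |J1  (only one effort-in slot at J1)
#1 |TF1  (TF1 one-in-one-out from 0)
#2 |J2  (1-jn J2 has f-setter on 1)
#5 |J2  (1-jn J2 has f-setter on 1)
#4 |J3  (J3 needs exactly one e-in)

β0 |J1
β1 |TF1
β2 |J2
β3 |I1
β4 |J3
β5 |J2
β6 |J2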